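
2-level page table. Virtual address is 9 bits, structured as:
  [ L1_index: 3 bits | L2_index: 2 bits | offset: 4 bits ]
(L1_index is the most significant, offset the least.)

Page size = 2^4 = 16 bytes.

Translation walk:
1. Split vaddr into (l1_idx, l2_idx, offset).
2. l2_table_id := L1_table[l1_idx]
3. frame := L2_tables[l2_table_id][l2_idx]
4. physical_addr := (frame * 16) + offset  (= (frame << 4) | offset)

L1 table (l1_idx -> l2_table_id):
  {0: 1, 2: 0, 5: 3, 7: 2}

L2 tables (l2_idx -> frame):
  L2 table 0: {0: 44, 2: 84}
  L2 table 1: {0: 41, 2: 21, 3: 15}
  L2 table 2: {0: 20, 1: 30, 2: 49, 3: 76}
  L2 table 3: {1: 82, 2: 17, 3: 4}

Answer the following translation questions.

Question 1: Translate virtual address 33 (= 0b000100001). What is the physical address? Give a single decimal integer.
vaddr = 33 = 0b000100001
Split: l1_idx=0, l2_idx=2, offset=1
L1[0] = 1
L2[1][2] = 21
paddr = 21 * 16 + 1 = 337

Answer: 337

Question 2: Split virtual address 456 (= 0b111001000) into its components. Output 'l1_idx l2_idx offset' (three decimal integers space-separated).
vaddr = 456 = 0b111001000
  top 3 bits -> l1_idx = 7
  next 2 bits -> l2_idx = 0
  bottom 4 bits -> offset = 8

Answer: 7 0 8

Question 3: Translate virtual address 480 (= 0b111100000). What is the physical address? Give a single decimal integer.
vaddr = 480 = 0b111100000
Split: l1_idx=7, l2_idx=2, offset=0
L1[7] = 2
L2[2][2] = 49
paddr = 49 * 16 + 0 = 784

Answer: 784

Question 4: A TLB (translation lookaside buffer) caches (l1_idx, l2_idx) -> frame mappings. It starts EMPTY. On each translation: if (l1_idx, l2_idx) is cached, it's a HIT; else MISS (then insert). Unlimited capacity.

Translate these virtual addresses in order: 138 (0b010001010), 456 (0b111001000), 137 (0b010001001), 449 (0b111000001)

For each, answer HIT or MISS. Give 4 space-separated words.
Answer: MISS MISS HIT HIT

Derivation:
vaddr=138: (2,0) not in TLB -> MISS, insert
vaddr=456: (7,0) not in TLB -> MISS, insert
vaddr=137: (2,0) in TLB -> HIT
vaddr=449: (7,0) in TLB -> HIT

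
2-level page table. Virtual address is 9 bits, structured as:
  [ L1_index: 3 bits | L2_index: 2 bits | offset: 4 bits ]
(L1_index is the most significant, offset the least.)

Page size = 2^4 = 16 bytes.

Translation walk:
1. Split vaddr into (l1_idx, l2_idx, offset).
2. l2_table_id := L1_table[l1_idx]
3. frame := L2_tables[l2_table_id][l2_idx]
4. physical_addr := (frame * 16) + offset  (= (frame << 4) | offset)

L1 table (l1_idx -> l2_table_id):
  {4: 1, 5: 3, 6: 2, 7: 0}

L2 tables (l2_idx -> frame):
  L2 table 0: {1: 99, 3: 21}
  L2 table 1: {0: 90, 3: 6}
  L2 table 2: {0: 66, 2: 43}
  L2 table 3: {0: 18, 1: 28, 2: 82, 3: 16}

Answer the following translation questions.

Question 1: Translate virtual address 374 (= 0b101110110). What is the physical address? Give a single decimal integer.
vaddr = 374 = 0b101110110
Split: l1_idx=5, l2_idx=3, offset=6
L1[5] = 3
L2[3][3] = 16
paddr = 16 * 16 + 6 = 262

Answer: 262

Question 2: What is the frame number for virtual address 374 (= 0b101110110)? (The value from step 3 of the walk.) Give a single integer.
Answer: 16

Derivation:
vaddr = 374: l1_idx=5, l2_idx=3
L1[5] = 3; L2[3][3] = 16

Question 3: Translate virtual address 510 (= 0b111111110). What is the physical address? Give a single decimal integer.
Answer: 350

Derivation:
vaddr = 510 = 0b111111110
Split: l1_idx=7, l2_idx=3, offset=14
L1[7] = 0
L2[0][3] = 21
paddr = 21 * 16 + 14 = 350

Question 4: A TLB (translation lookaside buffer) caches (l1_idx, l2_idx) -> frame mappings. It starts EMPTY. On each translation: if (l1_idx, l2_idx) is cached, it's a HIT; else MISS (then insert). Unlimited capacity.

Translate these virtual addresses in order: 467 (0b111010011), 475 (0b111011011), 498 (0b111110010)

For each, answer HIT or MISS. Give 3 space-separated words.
vaddr=467: (7,1) not in TLB -> MISS, insert
vaddr=475: (7,1) in TLB -> HIT
vaddr=498: (7,3) not in TLB -> MISS, insert

Answer: MISS HIT MISS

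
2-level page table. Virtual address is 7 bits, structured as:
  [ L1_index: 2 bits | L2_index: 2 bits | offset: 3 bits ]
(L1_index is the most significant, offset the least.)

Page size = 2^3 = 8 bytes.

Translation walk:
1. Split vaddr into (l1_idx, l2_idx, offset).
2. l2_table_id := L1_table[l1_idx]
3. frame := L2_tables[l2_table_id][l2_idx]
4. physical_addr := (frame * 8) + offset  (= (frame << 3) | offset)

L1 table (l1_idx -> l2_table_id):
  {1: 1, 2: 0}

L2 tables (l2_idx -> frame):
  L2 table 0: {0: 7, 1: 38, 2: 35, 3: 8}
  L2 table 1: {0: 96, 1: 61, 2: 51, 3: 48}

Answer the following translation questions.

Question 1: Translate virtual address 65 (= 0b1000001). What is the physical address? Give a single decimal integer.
Answer: 57

Derivation:
vaddr = 65 = 0b1000001
Split: l1_idx=2, l2_idx=0, offset=1
L1[2] = 0
L2[0][0] = 7
paddr = 7 * 8 + 1 = 57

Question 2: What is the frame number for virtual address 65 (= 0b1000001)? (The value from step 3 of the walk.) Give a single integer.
Answer: 7

Derivation:
vaddr = 65: l1_idx=2, l2_idx=0
L1[2] = 0; L2[0][0] = 7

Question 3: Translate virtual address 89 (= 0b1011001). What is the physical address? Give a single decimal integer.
vaddr = 89 = 0b1011001
Split: l1_idx=2, l2_idx=3, offset=1
L1[2] = 0
L2[0][3] = 8
paddr = 8 * 8 + 1 = 65

Answer: 65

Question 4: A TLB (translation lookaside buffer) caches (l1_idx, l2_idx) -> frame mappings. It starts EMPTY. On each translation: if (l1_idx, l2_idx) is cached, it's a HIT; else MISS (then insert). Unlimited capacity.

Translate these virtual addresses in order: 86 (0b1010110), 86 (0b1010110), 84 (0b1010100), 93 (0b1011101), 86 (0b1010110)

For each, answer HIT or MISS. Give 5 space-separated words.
vaddr=86: (2,2) not in TLB -> MISS, insert
vaddr=86: (2,2) in TLB -> HIT
vaddr=84: (2,2) in TLB -> HIT
vaddr=93: (2,3) not in TLB -> MISS, insert
vaddr=86: (2,2) in TLB -> HIT

Answer: MISS HIT HIT MISS HIT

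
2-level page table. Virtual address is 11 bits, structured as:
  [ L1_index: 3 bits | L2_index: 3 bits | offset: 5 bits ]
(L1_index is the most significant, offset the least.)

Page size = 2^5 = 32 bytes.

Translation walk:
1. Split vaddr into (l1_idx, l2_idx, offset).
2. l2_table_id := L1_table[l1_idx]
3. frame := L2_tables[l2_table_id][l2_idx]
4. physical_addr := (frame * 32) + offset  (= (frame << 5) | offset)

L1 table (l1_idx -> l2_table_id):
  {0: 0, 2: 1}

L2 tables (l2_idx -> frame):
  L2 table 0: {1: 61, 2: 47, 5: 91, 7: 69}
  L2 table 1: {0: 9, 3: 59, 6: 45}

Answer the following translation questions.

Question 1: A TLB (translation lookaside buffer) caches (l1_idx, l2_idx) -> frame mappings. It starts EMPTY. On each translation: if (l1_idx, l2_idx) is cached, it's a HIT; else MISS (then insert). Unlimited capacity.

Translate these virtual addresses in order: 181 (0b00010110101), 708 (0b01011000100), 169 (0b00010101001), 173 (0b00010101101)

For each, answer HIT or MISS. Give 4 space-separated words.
vaddr=181: (0,5) not in TLB -> MISS, insert
vaddr=708: (2,6) not in TLB -> MISS, insert
vaddr=169: (0,5) in TLB -> HIT
vaddr=173: (0,5) in TLB -> HIT

Answer: MISS MISS HIT HIT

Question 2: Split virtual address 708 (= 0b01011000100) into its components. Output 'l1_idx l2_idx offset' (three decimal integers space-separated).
vaddr = 708 = 0b01011000100
  top 3 bits -> l1_idx = 2
  next 3 bits -> l2_idx = 6
  bottom 5 bits -> offset = 4

Answer: 2 6 4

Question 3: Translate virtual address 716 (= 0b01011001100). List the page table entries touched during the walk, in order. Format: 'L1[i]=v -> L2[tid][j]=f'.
vaddr = 716 = 0b01011001100
Split: l1_idx=2, l2_idx=6, offset=12

Answer: L1[2]=1 -> L2[1][6]=45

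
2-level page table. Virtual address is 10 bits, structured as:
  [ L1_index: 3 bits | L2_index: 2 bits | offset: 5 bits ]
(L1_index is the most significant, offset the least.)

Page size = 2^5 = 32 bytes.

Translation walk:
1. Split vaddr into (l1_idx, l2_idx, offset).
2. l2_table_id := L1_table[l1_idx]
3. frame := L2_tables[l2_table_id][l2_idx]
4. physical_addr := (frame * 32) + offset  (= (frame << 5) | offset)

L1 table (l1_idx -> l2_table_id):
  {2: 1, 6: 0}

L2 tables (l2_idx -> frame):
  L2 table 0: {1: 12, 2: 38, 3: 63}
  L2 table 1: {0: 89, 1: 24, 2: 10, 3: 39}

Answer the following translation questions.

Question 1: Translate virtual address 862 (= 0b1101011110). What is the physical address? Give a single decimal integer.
Answer: 1246

Derivation:
vaddr = 862 = 0b1101011110
Split: l1_idx=6, l2_idx=2, offset=30
L1[6] = 0
L2[0][2] = 38
paddr = 38 * 32 + 30 = 1246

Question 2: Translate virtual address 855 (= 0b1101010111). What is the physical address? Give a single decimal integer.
vaddr = 855 = 0b1101010111
Split: l1_idx=6, l2_idx=2, offset=23
L1[6] = 0
L2[0][2] = 38
paddr = 38 * 32 + 23 = 1239

Answer: 1239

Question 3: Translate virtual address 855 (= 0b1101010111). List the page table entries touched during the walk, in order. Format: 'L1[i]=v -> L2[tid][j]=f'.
Answer: L1[6]=0 -> L2[0][2]=38

Derivation:
vaddr = 855 = 0b1101010111
Split: l1_idx=6, l2_idx=2, offset=23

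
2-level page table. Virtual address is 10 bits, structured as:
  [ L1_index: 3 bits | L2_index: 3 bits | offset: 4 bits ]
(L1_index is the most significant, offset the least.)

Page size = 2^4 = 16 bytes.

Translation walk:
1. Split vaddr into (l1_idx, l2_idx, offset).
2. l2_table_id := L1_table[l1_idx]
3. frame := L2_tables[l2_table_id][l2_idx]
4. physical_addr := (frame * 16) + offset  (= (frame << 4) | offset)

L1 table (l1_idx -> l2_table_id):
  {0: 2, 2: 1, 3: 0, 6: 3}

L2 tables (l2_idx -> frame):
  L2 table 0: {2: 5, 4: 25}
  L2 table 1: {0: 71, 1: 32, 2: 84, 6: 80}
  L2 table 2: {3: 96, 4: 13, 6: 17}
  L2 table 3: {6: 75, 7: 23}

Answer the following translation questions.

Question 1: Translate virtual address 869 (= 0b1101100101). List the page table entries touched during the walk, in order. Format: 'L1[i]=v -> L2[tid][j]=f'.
Answer: L1[6]=3 -> L2[3][6]=75

Derivation:
vaddr = 869 = 0b1101100101
Split: l1_idx=6, l2_idx=6, offset=5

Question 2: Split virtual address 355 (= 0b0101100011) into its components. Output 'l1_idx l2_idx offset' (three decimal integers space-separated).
vaddr = 355 = 0b0101100011
  top 3 bits -> l1_idx = 2
  next 3 bits -> l2_idx = 6
  bottom 4 bits -> offset = 3

Answer: 2 6 3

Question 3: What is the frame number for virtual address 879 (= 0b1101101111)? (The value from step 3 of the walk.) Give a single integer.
Answer: 75

Derivation:
vaddr = 879: l1_idx=6, l2_idx=6
L1[6] = 3; L2[3][6] = 75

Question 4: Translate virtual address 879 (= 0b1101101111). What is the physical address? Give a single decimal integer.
Answer: 1215

Derivation:
vaddr = 879 = 0b1101101111
Split: l1_idx=6, l2_idx=6, offset=15
L1[6] = 3
L2[3][6] = 75
paddr = 75 * 16 + 15 = 1215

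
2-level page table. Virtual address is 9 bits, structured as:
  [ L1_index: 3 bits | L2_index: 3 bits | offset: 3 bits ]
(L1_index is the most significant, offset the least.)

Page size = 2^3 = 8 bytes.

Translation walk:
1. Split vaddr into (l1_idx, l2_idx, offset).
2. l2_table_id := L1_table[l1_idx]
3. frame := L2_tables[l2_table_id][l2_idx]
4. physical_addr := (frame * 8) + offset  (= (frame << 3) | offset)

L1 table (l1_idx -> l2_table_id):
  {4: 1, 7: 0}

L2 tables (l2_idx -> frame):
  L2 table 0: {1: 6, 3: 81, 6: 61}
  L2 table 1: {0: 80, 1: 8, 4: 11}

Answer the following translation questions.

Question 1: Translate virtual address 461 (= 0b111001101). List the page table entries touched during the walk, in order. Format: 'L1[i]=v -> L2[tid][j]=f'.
Answer: L1[7]=0 -> L2[0][1]=6

Derivation:
vaddr = 461 = 0b111001101
Split: l1_idx=7, l2_idx=1, offset=5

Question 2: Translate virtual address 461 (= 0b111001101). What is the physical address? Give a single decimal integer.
Answer: 53

Derivation:
vaddr = 461 = 0b111001101
Split: l1_idx=7, l2_idx=1, offset=5
L1[7] = 0
L2[0][1] = 6
paddr = 6 * 8 + 5 = 53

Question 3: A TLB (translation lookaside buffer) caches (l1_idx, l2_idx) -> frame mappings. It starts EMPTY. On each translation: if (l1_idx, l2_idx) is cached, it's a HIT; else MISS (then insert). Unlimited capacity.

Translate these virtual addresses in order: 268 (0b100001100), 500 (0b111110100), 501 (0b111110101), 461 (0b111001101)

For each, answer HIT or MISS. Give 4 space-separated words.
Answer: MISS MISS HIT MISS

Derivation:
vaddr=268: (4,1) not in TLB -> MISS, insert
vaddr=500: (7,6) not in TLB -> MISS, insert
vaddr=501: (7,6) in TLB -> HIT
vaddr=461: (7,1) not in TLB -> MISS, insert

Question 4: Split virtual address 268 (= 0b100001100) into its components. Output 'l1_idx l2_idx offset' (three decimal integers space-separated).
vaddr = 268 = 0b100001100
  top 3 bits -> l1_idx = 4
  next 3 bits -> l2_idx = 1
  bottom 3 bits -> offset = 4

Answer: 4 1 4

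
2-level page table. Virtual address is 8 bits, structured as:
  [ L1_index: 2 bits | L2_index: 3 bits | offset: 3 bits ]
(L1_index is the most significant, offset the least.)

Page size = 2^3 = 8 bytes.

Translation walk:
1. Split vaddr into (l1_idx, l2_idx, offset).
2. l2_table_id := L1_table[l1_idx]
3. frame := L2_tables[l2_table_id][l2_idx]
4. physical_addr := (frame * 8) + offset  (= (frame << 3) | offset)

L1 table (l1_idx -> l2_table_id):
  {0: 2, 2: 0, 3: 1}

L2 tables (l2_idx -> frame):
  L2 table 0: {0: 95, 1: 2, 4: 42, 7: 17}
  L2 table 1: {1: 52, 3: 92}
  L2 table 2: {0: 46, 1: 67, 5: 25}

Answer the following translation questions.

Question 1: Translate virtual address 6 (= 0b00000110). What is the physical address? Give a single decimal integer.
Answer: 374

Derivation:
vaddr = 6 = 0b00000110
Split: l1_idx=0, l2_idx=0, offset=6
L1[0] = 2
L2[2][0] = 46
paddr = 46 * 8 + 6 = 374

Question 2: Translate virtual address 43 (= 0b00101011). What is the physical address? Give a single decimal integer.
Answer: 203

Derivation:
vaddr = 43 = 0b00101011
Split: l1_idx=0, l2_idx=5, offset=3
L1[0] = 2
L2[2][5] = 25
paddr = 25 * 8 + 3 = 203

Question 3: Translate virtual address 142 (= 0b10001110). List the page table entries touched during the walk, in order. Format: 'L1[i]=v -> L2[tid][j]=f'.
vaddr = 142 = 0b10001110
Split: l1_idx=2, l2_idx=1, offset=6

Answer: L1[2]=0 -> L2[0][1]=2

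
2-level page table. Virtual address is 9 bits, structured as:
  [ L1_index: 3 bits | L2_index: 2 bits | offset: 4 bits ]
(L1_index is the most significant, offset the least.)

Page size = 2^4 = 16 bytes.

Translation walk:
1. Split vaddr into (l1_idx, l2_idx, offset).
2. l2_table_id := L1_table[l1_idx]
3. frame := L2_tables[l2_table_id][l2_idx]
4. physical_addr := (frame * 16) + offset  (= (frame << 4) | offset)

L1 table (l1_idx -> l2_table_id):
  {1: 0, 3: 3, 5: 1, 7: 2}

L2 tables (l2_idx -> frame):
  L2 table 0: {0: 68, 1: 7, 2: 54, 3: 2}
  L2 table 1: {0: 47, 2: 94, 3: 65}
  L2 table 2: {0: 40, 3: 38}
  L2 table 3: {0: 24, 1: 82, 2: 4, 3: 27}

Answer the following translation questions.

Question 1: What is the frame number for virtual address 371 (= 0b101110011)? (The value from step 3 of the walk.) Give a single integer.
vaddr = 371: l1_idx=5, l2_idx=3
L1[5] = 1; L2[1][3] = 65

Answer: 65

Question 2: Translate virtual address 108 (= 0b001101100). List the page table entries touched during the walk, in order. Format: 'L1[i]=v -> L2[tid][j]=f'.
Answer: L1[1]=0 -> L2[0][2]=54

Derivation:
vaddr = 108 = 0b001101100
Split: l1_idx=1, l2_idx=2, offset=12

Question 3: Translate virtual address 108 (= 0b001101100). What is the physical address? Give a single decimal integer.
Answer: 876

Derivation:
vaddr = 108 = 0b001101100
Split: l1_idx=1, l2_idx=2, offset=12
L1[1] = 0
L2[0][2] = 54
paddr = 54 * 16 + 12 = 876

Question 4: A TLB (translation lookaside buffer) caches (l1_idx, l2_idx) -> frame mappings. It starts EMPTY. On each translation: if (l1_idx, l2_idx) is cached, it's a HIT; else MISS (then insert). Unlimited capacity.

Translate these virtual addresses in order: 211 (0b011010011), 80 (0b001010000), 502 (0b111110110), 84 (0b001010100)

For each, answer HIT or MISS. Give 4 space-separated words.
Answer: MISS MISS MISS HIT

Derivation:
vaddr=211: (3,1) not in TLB -> MISS, insert
vaddr=80: (1,1) not in TLB -> MISS, insert
vaddr=502: (7,3) not in TLB -> MISS, insert
vaddr=84: (1,1) in TLB -> HIT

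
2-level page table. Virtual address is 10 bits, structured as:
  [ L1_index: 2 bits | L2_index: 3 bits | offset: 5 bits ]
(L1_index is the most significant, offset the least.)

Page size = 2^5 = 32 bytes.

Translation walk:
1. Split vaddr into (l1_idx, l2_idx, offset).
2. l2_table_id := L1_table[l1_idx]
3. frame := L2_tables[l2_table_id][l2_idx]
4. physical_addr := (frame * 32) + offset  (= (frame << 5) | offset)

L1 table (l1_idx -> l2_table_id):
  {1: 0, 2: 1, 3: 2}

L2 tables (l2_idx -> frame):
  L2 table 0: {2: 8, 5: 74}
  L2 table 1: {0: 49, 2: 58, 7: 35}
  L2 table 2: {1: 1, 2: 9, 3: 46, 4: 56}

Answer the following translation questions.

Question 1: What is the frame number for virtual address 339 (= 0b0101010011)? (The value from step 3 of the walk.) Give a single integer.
vaddr = 339: l1_idx=1, l2_idx=2
L1[1] = 0; L2[0][2] = 8

Answer: 8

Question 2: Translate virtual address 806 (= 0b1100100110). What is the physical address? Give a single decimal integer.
vaddr = 806 = 0b1100100110
Split: l1_idx=3, l2_idx=1, offset=6
L1[3] = 2
L2[2][1] = 1
paddr = 1 * 32 + 6 = 38

Answer: 38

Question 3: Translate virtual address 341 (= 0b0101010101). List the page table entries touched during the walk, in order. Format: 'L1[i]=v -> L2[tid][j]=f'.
vaddr = 341 = 0b0101010101
Split: l1_idx=1, l2_idx=2, offset=21

Answer: L1[1]=0 -> L2[0][2]=8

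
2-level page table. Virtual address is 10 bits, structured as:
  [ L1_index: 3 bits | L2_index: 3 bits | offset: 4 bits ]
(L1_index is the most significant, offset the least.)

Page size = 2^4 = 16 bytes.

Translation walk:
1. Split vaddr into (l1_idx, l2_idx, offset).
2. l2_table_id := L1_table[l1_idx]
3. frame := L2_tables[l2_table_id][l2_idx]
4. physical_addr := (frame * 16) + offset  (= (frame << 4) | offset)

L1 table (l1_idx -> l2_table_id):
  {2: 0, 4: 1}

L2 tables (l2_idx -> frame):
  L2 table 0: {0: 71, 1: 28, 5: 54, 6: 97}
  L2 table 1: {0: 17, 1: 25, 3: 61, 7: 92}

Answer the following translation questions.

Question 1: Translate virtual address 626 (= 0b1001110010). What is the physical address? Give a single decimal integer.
vaddr = 626 = 0b1001110010
Split: l1_idx=4, l2_idx=7, offset=2
L1[4] = 1
L2[1][7] = 92
paddr = 92 * 16 + 2 = 1474

Answer: 1474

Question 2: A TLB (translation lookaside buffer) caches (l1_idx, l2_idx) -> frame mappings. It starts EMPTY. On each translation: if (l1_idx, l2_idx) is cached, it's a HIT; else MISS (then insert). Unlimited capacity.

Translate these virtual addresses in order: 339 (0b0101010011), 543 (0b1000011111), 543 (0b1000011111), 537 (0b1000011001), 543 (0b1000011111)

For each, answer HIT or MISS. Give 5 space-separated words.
Answer: MISS MISS HIT HIT HIT

Derivation:
vaddr=339: (2,5) not in TLB -> MISS, insert
vaddr=543: (4,1) not in TLB -> MISS, insert
vaddr=543: (4,1) in TLB -> HIT
vaddr=537: (4,1) in TLB -> HIT
vaddr=543: (4,1) in TLB -> HIT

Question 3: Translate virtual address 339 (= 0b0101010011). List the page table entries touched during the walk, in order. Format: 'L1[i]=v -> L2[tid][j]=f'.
Answer: L1[2]=0 -> L2[0][5]=54

Derivation:
vaddr = 339 = 0b0101010011
Split: l1_idx=2, l2_idx=5, offset=3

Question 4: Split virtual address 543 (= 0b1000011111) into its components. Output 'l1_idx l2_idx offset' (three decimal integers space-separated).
Answer: 4 1 15

Derivation:
vaddr = 543 = 0b1000011111
  top 3 bits -> l1_idx = 4
  next 3 bits -> l2_idx = 1
  bottom 4 bits -> offset = 15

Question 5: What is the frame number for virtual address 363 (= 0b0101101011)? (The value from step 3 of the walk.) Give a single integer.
vaddr = 363: l1_idx=2, l2_idx=6
L1[2] = 0; L2[0][6] = 97

Answer: 97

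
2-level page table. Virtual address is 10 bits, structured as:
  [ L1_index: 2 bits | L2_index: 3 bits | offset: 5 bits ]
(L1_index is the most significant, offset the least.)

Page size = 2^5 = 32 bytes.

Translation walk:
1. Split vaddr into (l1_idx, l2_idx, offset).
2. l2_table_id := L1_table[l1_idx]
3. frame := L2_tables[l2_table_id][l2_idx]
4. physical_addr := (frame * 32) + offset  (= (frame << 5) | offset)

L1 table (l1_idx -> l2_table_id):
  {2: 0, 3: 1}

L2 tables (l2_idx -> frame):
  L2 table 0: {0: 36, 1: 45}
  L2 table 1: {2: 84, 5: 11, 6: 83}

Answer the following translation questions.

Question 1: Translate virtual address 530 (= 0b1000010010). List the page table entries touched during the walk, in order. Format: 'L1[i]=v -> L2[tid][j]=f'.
Answer: L1[2]=0 -> L2[0][0]=36

Derivation:
vaddr = 530 = 0b1000010010
Split: l1_idx=2, l2_idx=0, offset=18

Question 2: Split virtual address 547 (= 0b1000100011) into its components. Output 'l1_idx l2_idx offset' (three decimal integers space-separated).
vaddr = 547 = 0b1000100011
  top 2 bits -> l1_idx = 2
  next 3 bits -> l2_idx = 1
  bottom 5 bits -> offset = 3

Answer: 2 1 3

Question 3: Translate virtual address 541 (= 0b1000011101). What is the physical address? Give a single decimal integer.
vaddr = 541 = 0b1000011101
Split: l1_idx=2, l2_idx=0, offset=29
L1[2] = 0
L2[0][0] = 36
paddr = 36 * 32 + 29 = 1181

Answer: 1181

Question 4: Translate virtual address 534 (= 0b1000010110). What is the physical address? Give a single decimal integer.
Answer: 1174

Derivation:
vaddr = 534 = 0b1000010110
Split: l1_idx=2, l2_idx=0, offset=22
L1[2] = 0
L2[0][0] = 36
paddr = 36 * 32 + 22 = 1174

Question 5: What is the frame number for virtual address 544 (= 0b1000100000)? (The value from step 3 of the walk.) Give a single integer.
Answer: 45

Derivation:
vaddr = 544: l1_idx=2, l2_idx=1
L1[2] = 0; L2[0][1] = 45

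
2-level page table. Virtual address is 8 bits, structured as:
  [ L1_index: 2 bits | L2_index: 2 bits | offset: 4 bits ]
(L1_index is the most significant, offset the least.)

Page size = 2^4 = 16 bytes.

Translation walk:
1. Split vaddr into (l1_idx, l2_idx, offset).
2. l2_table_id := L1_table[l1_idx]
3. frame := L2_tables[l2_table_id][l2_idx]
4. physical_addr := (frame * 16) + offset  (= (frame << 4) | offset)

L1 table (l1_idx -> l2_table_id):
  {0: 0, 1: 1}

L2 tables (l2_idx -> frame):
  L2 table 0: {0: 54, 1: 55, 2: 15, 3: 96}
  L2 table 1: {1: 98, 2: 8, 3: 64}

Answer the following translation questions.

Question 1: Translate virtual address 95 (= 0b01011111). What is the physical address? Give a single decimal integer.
Answer: 1583

Derivation:
vaddr = 95 = 0b01011111
Split: l1_idx=1, l2_idx=1, offset=15
L1[1] = 1
L2[1][1] = 98
paddr = 98 * 16 + 15 = 1583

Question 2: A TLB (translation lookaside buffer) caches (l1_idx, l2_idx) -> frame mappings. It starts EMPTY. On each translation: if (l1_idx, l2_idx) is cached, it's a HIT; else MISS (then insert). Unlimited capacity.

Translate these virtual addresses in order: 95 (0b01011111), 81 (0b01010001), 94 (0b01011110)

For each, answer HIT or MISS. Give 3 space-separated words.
vaddr=95: (1,1) not in TLB -> MISS, insert
vaddr=81: (1,1) in TLB -> HIT
vaddr=94: (1,1) in TLB -> HIT

Answer: MISS HIT HIT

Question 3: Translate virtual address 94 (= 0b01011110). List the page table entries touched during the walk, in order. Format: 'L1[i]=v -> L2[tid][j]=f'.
vaddr = 94 = 0b01011110
Split: l1_idx=1, l2_idx=1, offset=14

Answer: L1[1]=1 -> L2[1][1]=98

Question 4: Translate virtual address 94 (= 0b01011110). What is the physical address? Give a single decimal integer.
vaddr = 94 = 0b01011110
Split: l1_idx=1, l2_idx=1, offset=14
L1[1] = 1
L2[1][1] = 98
paddr = 98 * 16 + 14 = 1582

Answer: 1582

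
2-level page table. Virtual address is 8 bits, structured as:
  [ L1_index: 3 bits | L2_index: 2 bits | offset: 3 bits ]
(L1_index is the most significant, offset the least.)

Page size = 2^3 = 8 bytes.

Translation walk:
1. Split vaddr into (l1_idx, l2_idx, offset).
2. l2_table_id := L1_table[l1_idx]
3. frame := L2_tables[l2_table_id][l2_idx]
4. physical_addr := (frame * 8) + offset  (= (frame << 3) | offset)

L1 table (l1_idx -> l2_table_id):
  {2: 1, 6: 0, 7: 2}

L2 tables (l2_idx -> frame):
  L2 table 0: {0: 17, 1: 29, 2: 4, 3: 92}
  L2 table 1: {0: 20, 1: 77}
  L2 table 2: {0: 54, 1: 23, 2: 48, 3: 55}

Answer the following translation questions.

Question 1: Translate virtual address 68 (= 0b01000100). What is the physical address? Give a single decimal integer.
vaddr = 68 = 0b01000100
Split: l1_idx=2, l2_idx=0, offset=4
L1[2] = 1
L2[1][0] = 20
paddr = 20 * 8 + 4 = 164

Answer: 164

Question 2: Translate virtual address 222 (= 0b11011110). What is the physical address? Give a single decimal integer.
Answer: 742

Derivation:
vaddr = 222 = 0b11011110
Split: l1_idx=6, l2_idx=3, offset=6
L1[6] = 0
L2[0][3] = 92
paddr = 92 * 8 + 6 = 742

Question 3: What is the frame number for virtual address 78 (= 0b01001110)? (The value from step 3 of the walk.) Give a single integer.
Answer: 77

Derivation:
vaddr = 78: l1_idx=2, l2_idx=1
L1[2] = 1; L2[1][1] = 77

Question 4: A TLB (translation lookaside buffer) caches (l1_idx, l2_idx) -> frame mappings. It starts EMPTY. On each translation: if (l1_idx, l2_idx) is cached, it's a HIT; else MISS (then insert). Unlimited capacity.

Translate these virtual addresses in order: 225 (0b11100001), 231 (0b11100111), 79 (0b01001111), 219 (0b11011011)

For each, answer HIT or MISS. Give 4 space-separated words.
vaddr=225: (7,0) not in TLB -> MISS, insert
vaddr=231: (7,0) in TLB -> HIT
vaddr=79: (2,1) not in TLB -> MISS, insert
vaddr=219: (6,3) not in TLB -> MISS, insert

Answer: MISS HIT MISS MISS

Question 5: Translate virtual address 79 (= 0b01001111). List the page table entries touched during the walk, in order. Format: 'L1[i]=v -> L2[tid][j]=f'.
vaddr = 79 = 0b01001111
Split: l1_idx=2, l2_idx=1, offset=7

Answer: L1[2]=1 -> L2[1][1]=77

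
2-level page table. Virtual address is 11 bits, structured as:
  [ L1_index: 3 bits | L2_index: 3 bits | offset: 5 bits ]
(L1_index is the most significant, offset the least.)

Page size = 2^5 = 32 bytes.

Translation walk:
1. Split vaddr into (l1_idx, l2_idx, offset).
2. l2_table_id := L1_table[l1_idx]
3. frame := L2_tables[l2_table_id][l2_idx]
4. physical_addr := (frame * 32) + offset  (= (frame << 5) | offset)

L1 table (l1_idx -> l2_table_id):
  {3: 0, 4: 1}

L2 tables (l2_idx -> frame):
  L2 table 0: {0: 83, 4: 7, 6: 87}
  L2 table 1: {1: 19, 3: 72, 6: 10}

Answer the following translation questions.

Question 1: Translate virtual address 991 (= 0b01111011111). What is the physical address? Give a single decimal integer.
Answer: 2815

Derivation:
vaddr = 991 = 0b01111011111
Split: l1_idx=3, l2_idx=6, offset=31
L1[3] = 0
L2[0][6] = 87
paddr = 87 * 32 + 31 = 2815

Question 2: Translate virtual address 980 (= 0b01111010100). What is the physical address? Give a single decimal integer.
vaddr = 980 = 0b01111010100
Split: l1_idx=3, l2_idx=6, offset=20
L1[3] = 0
L2[0][6] = 87
paddr = 87 * 32 + 20 = 2804

Answer: 2804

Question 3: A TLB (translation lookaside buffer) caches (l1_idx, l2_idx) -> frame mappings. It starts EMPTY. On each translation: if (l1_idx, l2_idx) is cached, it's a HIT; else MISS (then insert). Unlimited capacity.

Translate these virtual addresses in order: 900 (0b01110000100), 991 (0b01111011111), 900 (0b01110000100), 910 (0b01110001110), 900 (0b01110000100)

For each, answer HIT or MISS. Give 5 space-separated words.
Answer: MISS MISS HIT HIT HIT

Derivation:
vaddr=900: (3,4) not in TLB -> MISS, insert
vaddr=991: (3,6) not in TLB -> MISS, insert
vaddr=900: (3,4) in TLB -> HIT
vaddr=910: (3,4) in TLB -> HIT
vaddr=900: (3,4) in TLB -> HIT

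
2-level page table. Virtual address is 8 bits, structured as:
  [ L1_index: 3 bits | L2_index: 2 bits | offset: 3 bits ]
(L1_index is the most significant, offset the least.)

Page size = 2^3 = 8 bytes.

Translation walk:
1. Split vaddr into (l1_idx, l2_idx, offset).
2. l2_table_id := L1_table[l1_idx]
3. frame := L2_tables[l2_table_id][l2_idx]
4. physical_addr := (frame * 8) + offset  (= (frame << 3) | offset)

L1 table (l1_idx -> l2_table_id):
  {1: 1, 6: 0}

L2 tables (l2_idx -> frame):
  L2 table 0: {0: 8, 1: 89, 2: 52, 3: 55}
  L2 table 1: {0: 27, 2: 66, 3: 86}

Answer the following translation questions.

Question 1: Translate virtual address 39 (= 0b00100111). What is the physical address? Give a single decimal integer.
vaddr = 39 = 0b00100111
Split: l1_idx=1, l2_idx=0, offset=7
L1[1] = 1
L2[1][0] = 27
paddr = 27 * 8 + 7 = 223

Answer: 223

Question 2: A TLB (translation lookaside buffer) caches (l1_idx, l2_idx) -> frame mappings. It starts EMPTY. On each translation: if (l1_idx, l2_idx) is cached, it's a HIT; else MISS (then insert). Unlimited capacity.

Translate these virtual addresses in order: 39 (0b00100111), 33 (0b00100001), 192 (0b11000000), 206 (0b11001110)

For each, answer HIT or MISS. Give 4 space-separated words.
vaddr=39: (1,0) not in TLB -> MISS, insert
vaddr=33: (1,0) in TLB -> HIT
vaddr=192: (6,0) not in TLB -> MISS, insert
vaddr=206: (6,1) not in TLB -> MISS, insert

Answer: MISS HIT MISS MISS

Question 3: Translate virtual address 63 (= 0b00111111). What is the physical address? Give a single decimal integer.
vaddr = 63 = 0b00111111
Split: l1_idx=1, l2_idx=3, offset=7
L1[1] = 1
L2[1][3] = 86
paddr = 86 * 8 + 7 = 695

Answer: 695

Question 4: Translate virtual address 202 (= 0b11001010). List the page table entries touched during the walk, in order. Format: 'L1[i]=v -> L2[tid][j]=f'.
vaddr = 202 = 0b11001010
Split: l1_idx=6, l2_idx=1, offset=2

Answer: L1[6]=0 -> L2[0][1]=89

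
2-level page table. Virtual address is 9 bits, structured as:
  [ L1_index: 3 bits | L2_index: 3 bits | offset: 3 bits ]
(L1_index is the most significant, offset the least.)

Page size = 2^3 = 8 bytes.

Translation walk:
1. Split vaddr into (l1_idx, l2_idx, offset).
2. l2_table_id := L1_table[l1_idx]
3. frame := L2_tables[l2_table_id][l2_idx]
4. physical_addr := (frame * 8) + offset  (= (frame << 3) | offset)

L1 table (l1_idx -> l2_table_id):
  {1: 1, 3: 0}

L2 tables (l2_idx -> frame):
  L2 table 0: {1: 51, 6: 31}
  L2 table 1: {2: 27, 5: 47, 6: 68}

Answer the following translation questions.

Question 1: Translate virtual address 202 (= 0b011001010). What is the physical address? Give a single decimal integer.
Answer: 410

Derivation:
vaddr = 202 = 0b011001010
Split: l1_idx=3, l2_idx=1, offset=2
L1[3] = 0
L2[0][1] = 51
paddr = 51 * 8 + 2 = 410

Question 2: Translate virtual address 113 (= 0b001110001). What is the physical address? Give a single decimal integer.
Answer: 545

Derivation:
vaddr = 113 = 0b001110001
Split: l1_idx=1, l2_idx=6, offset=1
L1[1] = 1
L2[1][6] = 68
paddr = 68 * 8 + 1 = 545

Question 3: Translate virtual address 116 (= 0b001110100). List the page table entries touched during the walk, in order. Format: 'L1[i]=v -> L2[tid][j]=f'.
vaddr = 116 = 0b001110100
Split: l1_idx=1, l2_idx=6, offset=4

Answer: L1[1]=1 -> L2[1][6]=68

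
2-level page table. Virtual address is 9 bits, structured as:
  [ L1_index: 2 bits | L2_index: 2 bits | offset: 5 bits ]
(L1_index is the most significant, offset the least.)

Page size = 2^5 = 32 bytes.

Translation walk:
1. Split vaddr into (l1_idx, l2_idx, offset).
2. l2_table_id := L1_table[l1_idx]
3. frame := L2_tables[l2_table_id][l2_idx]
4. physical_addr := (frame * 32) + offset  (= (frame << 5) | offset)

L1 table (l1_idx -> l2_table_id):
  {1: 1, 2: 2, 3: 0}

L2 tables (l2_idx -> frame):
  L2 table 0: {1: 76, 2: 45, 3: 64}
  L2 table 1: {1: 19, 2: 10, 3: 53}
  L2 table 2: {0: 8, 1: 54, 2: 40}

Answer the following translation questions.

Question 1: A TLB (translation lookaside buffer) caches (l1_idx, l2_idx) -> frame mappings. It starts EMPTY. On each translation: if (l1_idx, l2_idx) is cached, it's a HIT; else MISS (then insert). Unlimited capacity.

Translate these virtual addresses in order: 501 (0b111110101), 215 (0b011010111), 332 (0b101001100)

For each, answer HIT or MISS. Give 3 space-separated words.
Answer: MISS MISS MISS

Derivation:
vaddr=501: (3,3) not in TLB -> MISS, insert
vaddr=215: (1,2) not in TLB -> MISS, insert
vaddr=332: (2,2) not in TLB -> MISS, insert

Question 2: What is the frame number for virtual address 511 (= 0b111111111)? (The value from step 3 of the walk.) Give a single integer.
Answer: 64

Derivation:
vaddr = 511: l1_idx=3, l2_idx=3
L1[3] = 0; L2[0][3] = 64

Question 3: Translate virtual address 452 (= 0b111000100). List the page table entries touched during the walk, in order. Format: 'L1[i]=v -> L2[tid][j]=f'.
Answer: L1[3]=0 -> L2[0][2]=45

Derivation:
vaddr = 452 = 0b111000100
Split: l1_idx=3, l2_idx=2, offset=4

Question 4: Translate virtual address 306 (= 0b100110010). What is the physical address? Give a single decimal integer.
vaddr = 306 = 0b100110010
Split: l1_idx=2, l2_idx=1, offset=18
L1[2] = 2
L2[2][1] = 54
paddr = 54 * 32 + 18 = 1746

Answer: 1746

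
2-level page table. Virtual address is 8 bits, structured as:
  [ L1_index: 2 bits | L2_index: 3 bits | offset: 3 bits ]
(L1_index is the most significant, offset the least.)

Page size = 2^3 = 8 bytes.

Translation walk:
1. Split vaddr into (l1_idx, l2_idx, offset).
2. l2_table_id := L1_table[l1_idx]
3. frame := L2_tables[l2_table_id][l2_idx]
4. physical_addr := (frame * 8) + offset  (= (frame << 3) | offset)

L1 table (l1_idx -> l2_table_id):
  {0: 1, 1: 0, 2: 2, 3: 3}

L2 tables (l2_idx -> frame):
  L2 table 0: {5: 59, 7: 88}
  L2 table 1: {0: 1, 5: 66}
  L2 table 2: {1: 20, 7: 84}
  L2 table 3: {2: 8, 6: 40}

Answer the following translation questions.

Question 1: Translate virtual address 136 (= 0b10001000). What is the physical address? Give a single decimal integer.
Answer: 160

Derivation:
vaddr = 136 = 0b10001000
Split: l1_idx=2, l2_idx=1, offset=0
L1[2] = 2
L2[2][1] = 20
paddr = 20 * 8 + 0 = 160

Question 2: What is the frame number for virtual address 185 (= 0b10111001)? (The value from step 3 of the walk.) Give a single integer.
vaddr = 185: l1_idx=2, l2_idx=7
L1[2] = 2; L2[2][7] = 84

Answer: 84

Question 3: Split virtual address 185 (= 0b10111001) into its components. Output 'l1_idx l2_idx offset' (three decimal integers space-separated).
Answer: 2 7 1

Derivation:
vaddr = 185 = 0b10111001
  top 2 bits -> l1_idx = 2
  next 3 bits -> l2_idx = 7
  bottom 3 bits -> offset = 1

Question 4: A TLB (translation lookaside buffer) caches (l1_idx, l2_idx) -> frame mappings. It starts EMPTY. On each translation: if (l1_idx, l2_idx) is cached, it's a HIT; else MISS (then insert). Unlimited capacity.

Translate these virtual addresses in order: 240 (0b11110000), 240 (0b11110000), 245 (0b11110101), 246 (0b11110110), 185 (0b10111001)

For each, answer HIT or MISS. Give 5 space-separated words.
Answer: MISS HIT HIT HIT MISS

Derivation:
vaddr=240: (3,6) not in TLB -> MISS, insert
vaddr=240: (3,6) in TLB -> HIT
vaddr=245: (3,6) in TLB -> HIT
vaddr=246: (3,6) in TLB -> HIT
vaddr=185: (2,7) not in TLB -> MISS, insert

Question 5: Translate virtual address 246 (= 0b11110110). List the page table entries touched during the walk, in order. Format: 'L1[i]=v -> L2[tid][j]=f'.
vaddr = 246 = 0b11110110
Split: l1_idx=3, l2_idx=6, offset=6

Answer: L1[3]=3 -> L2[3][6]=40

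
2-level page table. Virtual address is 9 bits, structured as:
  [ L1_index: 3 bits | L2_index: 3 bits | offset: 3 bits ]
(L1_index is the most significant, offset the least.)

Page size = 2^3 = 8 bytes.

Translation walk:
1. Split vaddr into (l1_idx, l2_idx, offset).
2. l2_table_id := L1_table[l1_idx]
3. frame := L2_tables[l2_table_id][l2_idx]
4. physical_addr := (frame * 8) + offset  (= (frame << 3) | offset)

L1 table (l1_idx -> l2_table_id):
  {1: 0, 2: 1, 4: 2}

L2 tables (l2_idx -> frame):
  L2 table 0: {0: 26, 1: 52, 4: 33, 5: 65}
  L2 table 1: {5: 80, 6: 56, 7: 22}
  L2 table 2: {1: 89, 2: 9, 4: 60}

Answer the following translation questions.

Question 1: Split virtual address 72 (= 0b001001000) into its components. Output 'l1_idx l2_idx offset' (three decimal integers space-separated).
vaddr = 72 = 0b001001000
  top 3 bits -> l1_idx = 1
  next 3 bits -> l2_idx = 1
  bottom 3 bits -> offset = 0

Answer: 1 1 0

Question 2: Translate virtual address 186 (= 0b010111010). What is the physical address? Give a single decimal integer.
Answer: 178

Derivation:
vaddr = 186 = 0b010111010
Split: l1_idx=2, l2_idx=7, offset=2
L1[2] = 1
L2[1][7] = 22
paddr = 22 * 8 + 2 = 178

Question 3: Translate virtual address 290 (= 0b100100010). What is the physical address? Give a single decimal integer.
vaddr = 290 = 0b100100010
Split: l1_idx=4, l2_idx=4, offset=2
L1[4] = 2
L2[2][4] = 60
paddr = 60 * 8 + 2 = 482

Answer: 482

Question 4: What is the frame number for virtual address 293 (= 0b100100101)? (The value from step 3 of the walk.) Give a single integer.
vaddr = 293: l1_idx=4, l2_idx=4
L1[4] = 2; L2[2][4] = 60

Answer: 60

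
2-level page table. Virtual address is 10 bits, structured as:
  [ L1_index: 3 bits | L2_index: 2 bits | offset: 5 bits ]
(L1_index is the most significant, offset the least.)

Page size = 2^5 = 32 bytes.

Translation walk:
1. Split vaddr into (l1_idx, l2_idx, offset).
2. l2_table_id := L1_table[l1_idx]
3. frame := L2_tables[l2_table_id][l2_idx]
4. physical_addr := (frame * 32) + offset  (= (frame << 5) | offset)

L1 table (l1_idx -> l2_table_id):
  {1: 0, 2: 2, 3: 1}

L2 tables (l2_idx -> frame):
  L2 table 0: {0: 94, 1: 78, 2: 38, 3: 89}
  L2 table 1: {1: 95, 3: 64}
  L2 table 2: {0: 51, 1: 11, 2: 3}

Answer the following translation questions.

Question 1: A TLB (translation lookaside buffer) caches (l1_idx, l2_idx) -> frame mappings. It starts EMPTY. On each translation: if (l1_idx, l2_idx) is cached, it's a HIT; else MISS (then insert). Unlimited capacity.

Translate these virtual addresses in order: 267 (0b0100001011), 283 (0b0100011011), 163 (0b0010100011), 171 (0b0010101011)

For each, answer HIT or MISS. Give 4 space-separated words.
Answer: MISS HIT MISS HIT

Derivation:
vaddr=267: (2,0) not in TLB -> MISS, insert
vaddr=283: (2,0) in TLB -> HIT
vaddr=163: (1,1) not in TLB -> MISS, insert
vaddr=171: (1,1) in TLB -> HIT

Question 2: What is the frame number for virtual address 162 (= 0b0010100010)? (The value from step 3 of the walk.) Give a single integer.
vaddr = 162: l1_idx=1, l2_idx=1
L1[1] = 0; L2[0][1] = 78

Answer: 78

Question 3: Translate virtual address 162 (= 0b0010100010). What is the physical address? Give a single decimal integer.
vaddr = 162 = 0b0010100010
Split: l1_idx=1, l2_idx=1, offset=2
L1[1] = 0
L2[0][1] = 78
paddr = 78 * 32 + 2 = 2498

Answer: 2498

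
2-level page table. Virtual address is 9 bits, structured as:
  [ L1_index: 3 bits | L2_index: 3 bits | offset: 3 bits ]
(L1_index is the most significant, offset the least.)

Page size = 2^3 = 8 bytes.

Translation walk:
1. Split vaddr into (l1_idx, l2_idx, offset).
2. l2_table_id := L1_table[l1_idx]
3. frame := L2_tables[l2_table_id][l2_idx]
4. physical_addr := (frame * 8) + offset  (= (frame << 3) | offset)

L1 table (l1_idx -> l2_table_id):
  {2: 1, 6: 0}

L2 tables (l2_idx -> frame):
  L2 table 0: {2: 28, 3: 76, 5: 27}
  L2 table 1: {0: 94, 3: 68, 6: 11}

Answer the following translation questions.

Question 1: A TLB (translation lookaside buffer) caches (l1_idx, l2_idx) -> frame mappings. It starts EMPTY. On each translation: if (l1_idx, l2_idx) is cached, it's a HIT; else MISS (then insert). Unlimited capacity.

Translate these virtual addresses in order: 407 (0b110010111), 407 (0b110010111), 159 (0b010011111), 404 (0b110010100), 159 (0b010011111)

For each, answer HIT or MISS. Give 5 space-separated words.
vaddr=407: (6,2) not in TLB -> MISS, insert
vaddr=407: (6,2) in TLB -> HIT
vaddr=159: (2,3) not in TLB -> MISS, insert
vaddr=404: (6,2) in TLB -> HIT
vaddr=159: (2,3) in TLB -> HIT

Answer: MISS HIT MISS HIT HIT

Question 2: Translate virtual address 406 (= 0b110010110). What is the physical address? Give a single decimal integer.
Answer: 230

Derivation:
vaddr = 406 = 0b110010110
Split: l1_idx=6, l2_idx=2, offset=6
L1[6] = 0
L2[0][2] = 28
paddr = 28 * 8 + 6 = 230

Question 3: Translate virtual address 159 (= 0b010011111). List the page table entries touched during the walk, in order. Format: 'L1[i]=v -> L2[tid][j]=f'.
Answer: L1[2]=1 -> L2[1][3]=68

Derivation:
vaddr = 159 = 0b010011111
Split: l1_idx=2, l2_idx=3, offset=7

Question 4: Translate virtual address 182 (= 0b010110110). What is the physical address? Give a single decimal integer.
Answer: 94

Derivation:
vaddr = 182 = 0b010110110
Split: l1_idx=2, l2_idx=6, offset=6
L1[2] = 1
L2[1][6] = 11
paddr = 11 * 8 + 6 = 94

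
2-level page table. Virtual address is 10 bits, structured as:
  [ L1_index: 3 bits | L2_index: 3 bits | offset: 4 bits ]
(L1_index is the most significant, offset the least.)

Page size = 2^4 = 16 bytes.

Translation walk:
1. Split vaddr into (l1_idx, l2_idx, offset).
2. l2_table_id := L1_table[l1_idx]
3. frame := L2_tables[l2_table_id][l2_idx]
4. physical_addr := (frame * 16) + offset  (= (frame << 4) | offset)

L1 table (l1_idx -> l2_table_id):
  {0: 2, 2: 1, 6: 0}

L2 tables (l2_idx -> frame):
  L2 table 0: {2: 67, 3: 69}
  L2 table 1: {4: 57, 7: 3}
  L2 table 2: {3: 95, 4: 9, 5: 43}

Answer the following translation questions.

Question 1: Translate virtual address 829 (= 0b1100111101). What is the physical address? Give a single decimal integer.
vaddr = 829 = 0b1100111101
Split: l1_idx=6, l2_idx=3, offset=13
L1[6] = 0
L2[0][3] = 69
paddr = 69 * 16 + 13 = 1117

Answer: 1117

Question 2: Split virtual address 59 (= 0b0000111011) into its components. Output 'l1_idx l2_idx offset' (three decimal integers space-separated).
vaddr = 59 = 0b0000111011
  top 3 bits -> l1_idx = 0
  next 3 bits -> l2_idx = 3
  bottom 4 bits -> offset = 11

Answer: 0 3 11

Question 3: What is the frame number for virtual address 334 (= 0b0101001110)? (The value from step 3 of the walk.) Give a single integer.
Answer: 57

Derivation:
vaddr = 334: l1_idx=2, l2_idx=4
L1[2] = 1; L2[1][4] = 57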